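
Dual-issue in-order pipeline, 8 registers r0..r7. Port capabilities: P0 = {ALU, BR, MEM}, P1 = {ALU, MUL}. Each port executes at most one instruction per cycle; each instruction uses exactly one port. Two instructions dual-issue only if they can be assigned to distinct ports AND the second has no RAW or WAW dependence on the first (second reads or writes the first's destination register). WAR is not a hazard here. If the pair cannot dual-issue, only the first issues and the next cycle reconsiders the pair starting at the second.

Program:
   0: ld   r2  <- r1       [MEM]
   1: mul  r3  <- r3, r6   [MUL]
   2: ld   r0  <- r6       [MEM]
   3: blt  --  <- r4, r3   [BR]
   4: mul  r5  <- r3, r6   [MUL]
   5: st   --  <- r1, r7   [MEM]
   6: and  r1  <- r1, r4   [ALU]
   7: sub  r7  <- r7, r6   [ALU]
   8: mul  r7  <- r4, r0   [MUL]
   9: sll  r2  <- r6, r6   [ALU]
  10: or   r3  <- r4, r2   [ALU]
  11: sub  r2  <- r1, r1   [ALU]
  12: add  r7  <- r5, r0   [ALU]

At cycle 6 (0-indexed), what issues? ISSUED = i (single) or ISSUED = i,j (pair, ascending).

t=0 i0/i1:ld.MEM;mul.MUL ; dual
t=1 i2:ld.MEM ; no-port MEM/BR
t=2 i3/i4:blt.BR;mul.MUL ; dual
t=3 i5/i6:st.MEM;and.ALU ; dual
t=4 i7:sub.ALU ; WAW r7
t=5 i8/i9:mul.MUL;sll.ALU ; dual
t=6 i10/i11:or.ALU;sub.ALU ; dual
t=7 i12:add.ALU ; tail

ISSUED = 10,11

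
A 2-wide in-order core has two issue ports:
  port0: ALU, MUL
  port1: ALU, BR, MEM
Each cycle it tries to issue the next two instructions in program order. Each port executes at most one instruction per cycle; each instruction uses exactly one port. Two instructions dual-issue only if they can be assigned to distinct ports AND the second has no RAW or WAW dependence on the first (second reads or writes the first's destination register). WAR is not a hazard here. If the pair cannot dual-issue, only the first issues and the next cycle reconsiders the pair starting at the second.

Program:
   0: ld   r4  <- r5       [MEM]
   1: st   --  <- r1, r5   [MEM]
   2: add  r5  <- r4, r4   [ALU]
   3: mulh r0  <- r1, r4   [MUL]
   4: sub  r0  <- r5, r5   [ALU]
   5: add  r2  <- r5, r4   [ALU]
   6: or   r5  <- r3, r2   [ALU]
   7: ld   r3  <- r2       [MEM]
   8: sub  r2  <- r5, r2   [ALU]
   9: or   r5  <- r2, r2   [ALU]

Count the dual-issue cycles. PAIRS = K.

c0: i0 ld  no-port MEM/MEM
c1: i1&i2 st/add  dual
c2: i3 mulh  WAW r0
c3: i4&i5 sub/add  dual
c4: i6&i7 or/ld  dual
c5: i8 sub  RAW r2
c6: i9 or  tail

PAIRS = 3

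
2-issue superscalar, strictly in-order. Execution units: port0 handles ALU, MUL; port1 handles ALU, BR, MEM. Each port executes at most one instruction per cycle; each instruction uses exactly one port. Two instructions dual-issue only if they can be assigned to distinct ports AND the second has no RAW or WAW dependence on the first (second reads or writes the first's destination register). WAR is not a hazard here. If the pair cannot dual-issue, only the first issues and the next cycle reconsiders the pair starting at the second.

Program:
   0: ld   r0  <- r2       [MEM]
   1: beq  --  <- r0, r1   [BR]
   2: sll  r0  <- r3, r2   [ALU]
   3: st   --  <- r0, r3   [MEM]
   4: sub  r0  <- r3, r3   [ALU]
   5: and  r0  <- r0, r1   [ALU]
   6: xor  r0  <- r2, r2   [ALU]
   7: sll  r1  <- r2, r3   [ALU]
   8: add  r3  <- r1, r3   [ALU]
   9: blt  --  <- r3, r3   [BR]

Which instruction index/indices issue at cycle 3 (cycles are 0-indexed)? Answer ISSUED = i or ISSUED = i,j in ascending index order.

ISSUED = 5

  cy0 -> i0 (ld.MEM) no-port MEM/BR
  cy1 -> i1+i2 (beq.BR sll.ALU) pair
  cy2 -> i3+i4 (st.MEM sub.ALU) pair
  cy3 -> i5 (and.ALU) WAW r0
  cy4 -> i6+i7 (xor.ALU sll.ALU) pair
  cy5 -> i8 (add.ALU) RAW r3
  cy6 -> i9 (blt.BR) tail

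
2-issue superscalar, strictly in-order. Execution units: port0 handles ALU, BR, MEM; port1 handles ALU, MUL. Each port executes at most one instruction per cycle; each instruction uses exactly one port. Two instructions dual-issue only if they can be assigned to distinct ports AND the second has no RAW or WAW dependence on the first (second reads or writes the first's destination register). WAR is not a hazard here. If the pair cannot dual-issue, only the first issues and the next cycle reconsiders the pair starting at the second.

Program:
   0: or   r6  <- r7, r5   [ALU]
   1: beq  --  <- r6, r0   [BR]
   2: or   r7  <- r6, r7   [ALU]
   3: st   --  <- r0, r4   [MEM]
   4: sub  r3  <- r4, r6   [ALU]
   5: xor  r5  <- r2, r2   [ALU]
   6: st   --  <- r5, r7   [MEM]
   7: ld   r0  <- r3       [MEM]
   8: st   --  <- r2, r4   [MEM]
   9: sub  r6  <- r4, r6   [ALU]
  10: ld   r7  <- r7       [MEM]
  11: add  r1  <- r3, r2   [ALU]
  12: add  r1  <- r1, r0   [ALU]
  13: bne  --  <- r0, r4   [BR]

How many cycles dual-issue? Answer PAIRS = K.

PAIRS = 5

c0: i0 or.ALU  RAW r6
c1: i1/i2 beq.BR+or.ALU  pair
c2: i3/i4 st.MEM+sub.ALU  pair
c3: i5 xor.ALU  RAW r5
c4: i6 st.MEM  no-port MEM/MEM
c5: i7 ld.MEM  no-port MEM/MEM
c6: i8/i9 st.MEM+sub.ALU  pair
c7: i10/i11 ld.MEM+add.ALU  pair
c8: i12/i13 add.ALU+bne.BR  pair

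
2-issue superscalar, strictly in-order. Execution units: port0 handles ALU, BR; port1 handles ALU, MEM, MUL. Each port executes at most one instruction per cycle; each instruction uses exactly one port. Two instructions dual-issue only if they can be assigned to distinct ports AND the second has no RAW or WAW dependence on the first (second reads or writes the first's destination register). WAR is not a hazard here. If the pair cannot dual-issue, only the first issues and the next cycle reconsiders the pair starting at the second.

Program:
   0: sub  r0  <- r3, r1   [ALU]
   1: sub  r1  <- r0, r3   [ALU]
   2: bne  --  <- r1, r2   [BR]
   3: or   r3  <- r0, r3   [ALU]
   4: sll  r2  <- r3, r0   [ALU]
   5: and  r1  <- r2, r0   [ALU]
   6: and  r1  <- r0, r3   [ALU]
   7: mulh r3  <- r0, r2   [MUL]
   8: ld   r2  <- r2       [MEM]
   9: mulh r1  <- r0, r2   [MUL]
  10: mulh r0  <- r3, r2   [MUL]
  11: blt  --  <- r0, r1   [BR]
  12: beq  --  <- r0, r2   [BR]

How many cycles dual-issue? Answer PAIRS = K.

PAIRS = 2

c0: i0 sub.ALU  RAW r0
c1: i1 sub.ALU  RAW r1
c2: i2+i3 bne.BR or.ALU  pair
c3: i4 sll.ALU  RAW r2
c4: i5 and.ALU  WAW r1
c5: i6+i7 and.ALU mulh.MUL  pair
c6: i8 ld.MEM  no-port MEM/MUL
c7: i9 mulh.MUL  no-port MUL/MUL
c8: i10 mulh.MUL  RAW r0
c9: i11 blt.BR  no-port BR/BR
c10: i12 beq.BR  tail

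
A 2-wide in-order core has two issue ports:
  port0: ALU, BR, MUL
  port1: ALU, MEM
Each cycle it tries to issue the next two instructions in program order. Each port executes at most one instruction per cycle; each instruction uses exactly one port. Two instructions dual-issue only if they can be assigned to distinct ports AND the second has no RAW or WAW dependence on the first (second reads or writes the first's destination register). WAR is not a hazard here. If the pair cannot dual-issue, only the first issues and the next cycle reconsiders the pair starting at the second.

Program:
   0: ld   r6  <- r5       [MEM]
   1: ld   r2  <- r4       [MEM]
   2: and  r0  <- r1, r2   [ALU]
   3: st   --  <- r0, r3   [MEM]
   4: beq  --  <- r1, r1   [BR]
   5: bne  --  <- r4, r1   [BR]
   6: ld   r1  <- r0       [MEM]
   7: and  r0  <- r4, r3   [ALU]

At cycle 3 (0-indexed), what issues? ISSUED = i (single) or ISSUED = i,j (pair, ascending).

0. ld @i0  | no-port MEM/MEM
1. ld @i1  | RAW r2
2. and @i2  | RAW r0
3. st;beq @i3&i4  | dual
4. bne;ld @i5&i6  | dual
5. and @i7  | tail

ISSUED = 3,4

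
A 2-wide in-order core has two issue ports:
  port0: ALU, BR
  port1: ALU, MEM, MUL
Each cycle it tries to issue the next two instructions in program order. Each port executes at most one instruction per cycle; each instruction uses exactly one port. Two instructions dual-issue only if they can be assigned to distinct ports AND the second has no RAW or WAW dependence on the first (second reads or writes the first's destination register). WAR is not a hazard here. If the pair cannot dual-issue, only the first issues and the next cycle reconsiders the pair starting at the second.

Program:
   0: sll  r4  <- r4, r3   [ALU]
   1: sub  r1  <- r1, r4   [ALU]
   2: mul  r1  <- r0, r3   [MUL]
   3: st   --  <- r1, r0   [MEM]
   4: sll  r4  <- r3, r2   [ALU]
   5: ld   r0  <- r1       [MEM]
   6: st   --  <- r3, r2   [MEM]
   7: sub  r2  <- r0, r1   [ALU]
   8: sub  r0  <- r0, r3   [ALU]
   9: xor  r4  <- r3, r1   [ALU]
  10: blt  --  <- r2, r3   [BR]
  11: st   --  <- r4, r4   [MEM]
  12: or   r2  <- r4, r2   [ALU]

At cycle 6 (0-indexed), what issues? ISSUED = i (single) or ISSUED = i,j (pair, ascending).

#0 head=0: sll.ALU i0 RAW r4
#1 head=1: sub.ALU i1 WAW r1
#2 head=2: mul.MUL i2 no-port MUL/MEM
#3 head=3: st.MEM+sll.ALU i3/i4 pair
#4 head=5: ld.MEM i5 no-port MEM/MEM
#5 head=6: st.MEM+sub.ALU i6/i7 pair
#6 head=8: sub.ALU+xor.ALU i8/i9 pair
#7 head=10: blt.BR+st.MEM i10/i11 pair
#8 head=12: or.ALU i12 tail

ISSUED = 8,9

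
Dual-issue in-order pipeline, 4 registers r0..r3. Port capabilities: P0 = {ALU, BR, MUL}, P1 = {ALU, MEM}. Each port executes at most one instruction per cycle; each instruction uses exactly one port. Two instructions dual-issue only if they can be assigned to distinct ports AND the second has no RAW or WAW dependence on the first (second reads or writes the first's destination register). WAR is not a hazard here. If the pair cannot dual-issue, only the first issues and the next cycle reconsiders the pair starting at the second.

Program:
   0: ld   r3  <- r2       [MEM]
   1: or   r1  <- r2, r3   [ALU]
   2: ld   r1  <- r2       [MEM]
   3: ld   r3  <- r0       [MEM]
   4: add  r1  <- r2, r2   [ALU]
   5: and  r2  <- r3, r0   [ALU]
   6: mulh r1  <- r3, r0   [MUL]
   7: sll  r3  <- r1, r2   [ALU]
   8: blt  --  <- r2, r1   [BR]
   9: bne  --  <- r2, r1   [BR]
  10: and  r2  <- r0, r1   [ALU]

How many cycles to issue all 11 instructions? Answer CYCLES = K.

CYCLES = 7

[0] i0  ld  -- RAW r3
[1] i1  or  -- WAW r1
[2] i2  ld  -- no-port MEM/MEM
[3] i3&i4  ld/add  -- pair
[4] i5&i6  and/mulh  -- pair
[5] i7&i8  sll/blt  -- pair
[6] i9&i10  bne/and  -- pair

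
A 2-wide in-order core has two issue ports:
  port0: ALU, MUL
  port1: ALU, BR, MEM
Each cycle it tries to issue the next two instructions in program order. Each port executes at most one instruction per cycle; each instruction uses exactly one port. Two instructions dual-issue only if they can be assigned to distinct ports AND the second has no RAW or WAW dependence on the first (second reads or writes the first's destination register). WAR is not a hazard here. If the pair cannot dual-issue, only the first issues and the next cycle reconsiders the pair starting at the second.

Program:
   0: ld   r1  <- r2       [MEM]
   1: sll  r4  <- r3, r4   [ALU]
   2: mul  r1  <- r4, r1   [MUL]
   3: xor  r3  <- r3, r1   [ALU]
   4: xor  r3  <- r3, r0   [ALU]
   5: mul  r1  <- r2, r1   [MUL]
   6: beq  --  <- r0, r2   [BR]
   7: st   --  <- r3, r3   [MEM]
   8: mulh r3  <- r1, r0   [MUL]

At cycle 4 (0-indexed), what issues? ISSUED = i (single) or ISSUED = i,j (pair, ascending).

ISSUED = 6

t=0 i0&i1:ld;sll ; 2-wide
t=1 i2:mul ; RAW r1
t=2 i3:xor ; RAW+WAW r3
t=3 i4&i5:xor;mul ; 2-wide
t=4 i6:beq ; no-port BR/MEM
t=5 i7&i8:st;mulh ; 2-wide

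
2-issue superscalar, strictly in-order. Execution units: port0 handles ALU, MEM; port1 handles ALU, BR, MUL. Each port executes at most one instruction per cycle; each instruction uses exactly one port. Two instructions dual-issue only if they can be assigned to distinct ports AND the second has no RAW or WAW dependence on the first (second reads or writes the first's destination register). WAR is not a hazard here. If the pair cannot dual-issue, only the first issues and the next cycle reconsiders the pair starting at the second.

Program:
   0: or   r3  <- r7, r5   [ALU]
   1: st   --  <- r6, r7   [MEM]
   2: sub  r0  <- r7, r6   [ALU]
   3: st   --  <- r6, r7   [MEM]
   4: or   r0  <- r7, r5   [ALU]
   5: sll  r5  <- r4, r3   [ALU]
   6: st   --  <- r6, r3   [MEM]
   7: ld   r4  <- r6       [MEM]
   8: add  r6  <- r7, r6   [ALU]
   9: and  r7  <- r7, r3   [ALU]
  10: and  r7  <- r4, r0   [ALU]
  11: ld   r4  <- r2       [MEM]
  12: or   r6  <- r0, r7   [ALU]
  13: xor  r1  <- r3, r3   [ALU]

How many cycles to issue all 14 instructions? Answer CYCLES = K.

0. or.ALU+st.MEM @i0,i1  | pair
1. sub.ALU+st.MEM @i2,i3  | pair
2. or.ALU+sll.ALU @i4,i5  | pair
3. st.MEM @i6  | no-port MEM/MEM
4. ld.MEM+add.ALU @i7,i8  | pair
5. and.ALU @i9  | WAW r7
6. and.ALU+ld.MEM @i10,i11  | pair
7. or.ALU+xor.ALU @i12,i13  | pair

CYCLES = 8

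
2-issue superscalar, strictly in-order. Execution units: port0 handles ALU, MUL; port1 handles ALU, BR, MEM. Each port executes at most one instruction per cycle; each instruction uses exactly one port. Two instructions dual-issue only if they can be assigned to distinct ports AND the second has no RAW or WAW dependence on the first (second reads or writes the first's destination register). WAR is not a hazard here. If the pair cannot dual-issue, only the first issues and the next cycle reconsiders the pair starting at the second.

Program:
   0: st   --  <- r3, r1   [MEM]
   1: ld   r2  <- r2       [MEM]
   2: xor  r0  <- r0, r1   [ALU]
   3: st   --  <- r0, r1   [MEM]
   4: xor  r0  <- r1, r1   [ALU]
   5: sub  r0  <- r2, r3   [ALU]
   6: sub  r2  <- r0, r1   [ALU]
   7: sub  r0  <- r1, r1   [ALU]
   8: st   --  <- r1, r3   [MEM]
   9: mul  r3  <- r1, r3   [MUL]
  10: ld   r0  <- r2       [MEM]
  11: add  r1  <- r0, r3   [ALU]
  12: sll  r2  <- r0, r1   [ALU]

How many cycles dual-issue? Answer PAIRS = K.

[0] i0  st.MEM  -- no-port MEM/MEM
[1] i1/i2  ld.MEM xor.ALU  -- dual
[2] i3/i4  st.MEM xor.ALU  -- dual
[3] i5  sub.ALU  -- RAW r0
[4] i6/i7  sub.ALU sub.ALU  -- dual
[5] i8/i9  st.MEM mul.MUL  -- dual
[6] i10  ld.MEM  -- RAW r0
[7] i11  add.ALU  -- RAW r1
[8] i12  sll.ALU  -- tail

PAIRS = 4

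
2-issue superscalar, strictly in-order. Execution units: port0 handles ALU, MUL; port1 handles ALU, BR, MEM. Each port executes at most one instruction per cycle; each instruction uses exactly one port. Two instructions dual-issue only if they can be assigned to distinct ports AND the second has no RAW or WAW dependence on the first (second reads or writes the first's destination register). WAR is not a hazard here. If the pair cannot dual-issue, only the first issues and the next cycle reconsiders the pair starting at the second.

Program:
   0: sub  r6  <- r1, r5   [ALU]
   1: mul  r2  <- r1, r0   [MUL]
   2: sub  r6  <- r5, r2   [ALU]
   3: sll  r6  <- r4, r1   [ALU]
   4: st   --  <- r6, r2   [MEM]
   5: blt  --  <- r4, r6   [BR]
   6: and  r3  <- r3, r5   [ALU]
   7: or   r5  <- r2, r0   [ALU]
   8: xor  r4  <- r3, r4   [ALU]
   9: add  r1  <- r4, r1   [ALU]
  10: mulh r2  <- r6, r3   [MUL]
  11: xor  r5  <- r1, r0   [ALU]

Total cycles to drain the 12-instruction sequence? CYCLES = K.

  cy0 -> i0/i1 (sub.ALU/mul.MUL) 2-wide
  cy1 -> i2 (sub.ALU) WAW r6
  cy2 -> i3 (sll.ALU) RAW r6
  cy3 -> i4 (st.MEM) no-port MEM/BR
  cy4 -> i5/i6 (blt.BR/and.ALU) 2-wide
  cy5 -> i7/i8 (or.ALU/xor.ALU) 2-wide
  cy6 -> i9/i10 (add.ALU/mulh.MUL) 2-wide
  cy7 -> i11 (xor.ALU) tail

CYCLES = 8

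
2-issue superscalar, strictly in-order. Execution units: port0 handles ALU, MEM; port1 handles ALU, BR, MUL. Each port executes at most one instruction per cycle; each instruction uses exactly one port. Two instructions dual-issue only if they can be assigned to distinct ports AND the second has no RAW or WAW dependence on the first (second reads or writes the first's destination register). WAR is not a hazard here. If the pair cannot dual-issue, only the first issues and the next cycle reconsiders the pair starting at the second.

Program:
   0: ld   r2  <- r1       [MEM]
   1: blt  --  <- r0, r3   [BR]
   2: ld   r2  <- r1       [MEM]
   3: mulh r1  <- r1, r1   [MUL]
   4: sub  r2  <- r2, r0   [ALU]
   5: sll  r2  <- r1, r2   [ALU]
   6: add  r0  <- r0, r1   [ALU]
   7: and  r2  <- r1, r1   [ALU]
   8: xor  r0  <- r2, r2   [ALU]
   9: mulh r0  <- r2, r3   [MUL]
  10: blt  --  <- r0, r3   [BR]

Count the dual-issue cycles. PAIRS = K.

PAIRS = 3

#0 head=0: ld.MEM blt.BR i0,i1 dual
#1 head=2: ld.MEM mulh.MUL i2,i3 dual
#2 head=4: sub.ALU i4 RAW+WAW r2
#3 head=5: sll.ALU add.ALU i5,i6 dual
#4 head=7: and.ALU i7 RAW r2
#5 head=8: xor.ALU i8 WAW r0
#6 head=9: mulh.MUL i9 no-port MUL/BR
#7 head=10: blt.BR i10 tail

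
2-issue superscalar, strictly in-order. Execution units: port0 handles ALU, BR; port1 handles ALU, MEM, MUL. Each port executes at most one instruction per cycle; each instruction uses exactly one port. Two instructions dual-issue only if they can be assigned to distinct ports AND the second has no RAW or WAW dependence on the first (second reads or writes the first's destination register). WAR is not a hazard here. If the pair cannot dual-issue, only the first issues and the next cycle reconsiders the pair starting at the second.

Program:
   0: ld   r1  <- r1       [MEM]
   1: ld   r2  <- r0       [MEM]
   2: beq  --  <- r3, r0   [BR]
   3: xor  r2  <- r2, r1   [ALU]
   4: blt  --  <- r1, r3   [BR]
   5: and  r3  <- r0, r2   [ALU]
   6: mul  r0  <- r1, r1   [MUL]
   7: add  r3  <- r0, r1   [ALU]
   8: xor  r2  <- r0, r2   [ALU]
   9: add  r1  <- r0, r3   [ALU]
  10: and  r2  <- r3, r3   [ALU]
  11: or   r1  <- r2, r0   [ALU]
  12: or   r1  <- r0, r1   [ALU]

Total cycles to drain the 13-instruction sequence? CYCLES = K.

CYCLES = 8

  cy0 -> i0 (ld.MEM) no-port MEM/MEM
  cy1 -> i1,i2 (ld.MEM;beq.BR) pair
  cy2 -> i3,i4 (xor.ALU;blt.BR) pair
  cy3 -> i5,i6 (and.ALU;mul.MUL) pair
  cy4 -> i7,i8 (add.ALU;xor.ALU) pair
  cy5 -> i9,i10 (add.ALU;and.ALU) pair
  cy6 -> i11 (or.ALU) RAW+WAW r1
  cy7 -> i12 (or.ALU) tail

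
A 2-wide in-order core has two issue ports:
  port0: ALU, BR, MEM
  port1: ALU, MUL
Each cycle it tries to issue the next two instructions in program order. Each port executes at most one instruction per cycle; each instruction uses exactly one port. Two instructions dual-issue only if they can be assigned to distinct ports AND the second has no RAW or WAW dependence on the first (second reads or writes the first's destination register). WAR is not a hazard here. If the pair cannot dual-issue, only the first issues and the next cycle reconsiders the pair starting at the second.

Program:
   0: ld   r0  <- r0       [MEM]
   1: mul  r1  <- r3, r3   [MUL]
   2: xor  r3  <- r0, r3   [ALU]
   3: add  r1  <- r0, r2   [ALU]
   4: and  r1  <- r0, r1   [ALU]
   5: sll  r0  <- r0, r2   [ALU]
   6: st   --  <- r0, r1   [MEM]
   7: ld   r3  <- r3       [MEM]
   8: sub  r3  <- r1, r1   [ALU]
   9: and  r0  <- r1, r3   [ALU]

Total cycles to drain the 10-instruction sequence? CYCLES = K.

t=0 i0/i1:ld.MEM+mul.MUL ; pair
t=1 i2/i3:xor.ALU+add.ALU ; pair
t=2 i4/i5:and.ALU+sll.ALU ; pair
t=3 i6:st.MEM ; no-port MEM/MEM
t=4 i7:ld.MEM ; WAW r3
t=5 i8:sub.ALU ; RAW r3
t=6 i9:and.ALU ; tail

CYCLES = 7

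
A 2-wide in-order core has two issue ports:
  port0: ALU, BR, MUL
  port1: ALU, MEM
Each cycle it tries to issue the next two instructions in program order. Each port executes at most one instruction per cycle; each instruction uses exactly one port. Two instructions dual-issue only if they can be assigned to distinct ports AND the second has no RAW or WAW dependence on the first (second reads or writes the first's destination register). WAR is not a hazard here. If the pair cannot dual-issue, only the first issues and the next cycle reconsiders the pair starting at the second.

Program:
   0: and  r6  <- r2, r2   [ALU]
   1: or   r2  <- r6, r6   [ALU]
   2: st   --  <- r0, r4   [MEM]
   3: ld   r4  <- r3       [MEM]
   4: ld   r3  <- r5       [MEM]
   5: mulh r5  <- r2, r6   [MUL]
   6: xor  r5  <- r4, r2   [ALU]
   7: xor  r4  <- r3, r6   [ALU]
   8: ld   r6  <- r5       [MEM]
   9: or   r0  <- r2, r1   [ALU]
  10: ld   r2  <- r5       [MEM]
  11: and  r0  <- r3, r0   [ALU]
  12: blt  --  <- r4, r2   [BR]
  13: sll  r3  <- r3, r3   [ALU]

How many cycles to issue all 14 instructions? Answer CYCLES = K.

t=0 i0:and.ALU ; RAW r6
t=1 i1+i2:or.ALU+st.MEM ; pair
t=2 i3:ld.MEM ; no-port MEM/MEM
t=3 i4+i5:ld.MEM+mulh.MUL ; pair
t=4 i6+i7:xor.ALU+xor.ALU ; pair
t=5 i8+i9:ld.MEM+or.ALU ; pair
t=6 i10+i11:ld.MEM+and.ALU ; pair
t=7 i12+i13:blt.BR+sll.ALU ; pair

CYCLES = 8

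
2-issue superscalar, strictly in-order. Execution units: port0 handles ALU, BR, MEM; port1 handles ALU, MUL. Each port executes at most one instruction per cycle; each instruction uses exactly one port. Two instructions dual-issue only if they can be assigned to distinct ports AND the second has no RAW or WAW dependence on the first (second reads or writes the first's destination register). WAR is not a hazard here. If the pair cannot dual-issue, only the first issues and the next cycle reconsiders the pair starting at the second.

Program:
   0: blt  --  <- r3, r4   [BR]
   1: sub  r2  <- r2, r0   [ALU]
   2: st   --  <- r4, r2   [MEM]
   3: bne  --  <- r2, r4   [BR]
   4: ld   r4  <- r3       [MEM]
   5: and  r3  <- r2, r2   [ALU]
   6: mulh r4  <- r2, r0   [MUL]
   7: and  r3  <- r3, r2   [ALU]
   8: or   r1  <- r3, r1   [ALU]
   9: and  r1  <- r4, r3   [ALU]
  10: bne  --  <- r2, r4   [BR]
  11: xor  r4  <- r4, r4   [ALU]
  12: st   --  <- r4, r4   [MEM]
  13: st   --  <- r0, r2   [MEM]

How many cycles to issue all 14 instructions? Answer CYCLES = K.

CYCLES = 10

t=0 i0&i1:blt+sub ; dual
t=1 i2:st ; no-port MEM/BR
t=2 i3:bne ; no-port BR/MEM
t=3 i4&i5:ld+and ; dual
t=4 i6&i7:mulh+and ; dual
t=5 i8:or ; WAW r1
t=6 i9&i10:and+bne ; dual
t=7 i11:xor ; RAW r4
t=8 i12:st ; no-port MEM/MEM
t=9 i13:st ; tail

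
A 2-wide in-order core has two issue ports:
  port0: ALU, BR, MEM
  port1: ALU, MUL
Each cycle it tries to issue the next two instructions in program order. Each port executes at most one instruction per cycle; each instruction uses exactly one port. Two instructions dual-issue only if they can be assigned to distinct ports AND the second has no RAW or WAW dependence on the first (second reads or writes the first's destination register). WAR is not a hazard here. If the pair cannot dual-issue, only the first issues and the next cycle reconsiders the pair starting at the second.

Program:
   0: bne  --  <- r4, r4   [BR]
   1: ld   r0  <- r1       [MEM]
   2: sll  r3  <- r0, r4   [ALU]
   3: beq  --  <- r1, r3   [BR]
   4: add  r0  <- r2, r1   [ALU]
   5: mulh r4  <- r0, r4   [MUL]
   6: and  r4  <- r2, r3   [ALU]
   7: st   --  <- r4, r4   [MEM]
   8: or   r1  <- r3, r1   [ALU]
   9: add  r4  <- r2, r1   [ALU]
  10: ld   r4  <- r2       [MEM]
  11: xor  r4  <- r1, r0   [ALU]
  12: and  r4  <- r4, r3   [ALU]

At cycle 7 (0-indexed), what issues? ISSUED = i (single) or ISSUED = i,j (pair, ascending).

ISSUED = 9

0. bne @i0  | no-port BR/MEM
1. ld @i1  | RAW r0
2. sll @i2  | RAW r3
3. beq add @i3,i4  | dual
4. mulh @i5  | WAW r4
5. and @i6  | RAW r4
6. st or @i7,i8  | dual
7. add @i9  | WAW r4
8. ld @i10  | WAW r4
9. xor @i11  | RAW+WAW r4
10. and @i12  | tail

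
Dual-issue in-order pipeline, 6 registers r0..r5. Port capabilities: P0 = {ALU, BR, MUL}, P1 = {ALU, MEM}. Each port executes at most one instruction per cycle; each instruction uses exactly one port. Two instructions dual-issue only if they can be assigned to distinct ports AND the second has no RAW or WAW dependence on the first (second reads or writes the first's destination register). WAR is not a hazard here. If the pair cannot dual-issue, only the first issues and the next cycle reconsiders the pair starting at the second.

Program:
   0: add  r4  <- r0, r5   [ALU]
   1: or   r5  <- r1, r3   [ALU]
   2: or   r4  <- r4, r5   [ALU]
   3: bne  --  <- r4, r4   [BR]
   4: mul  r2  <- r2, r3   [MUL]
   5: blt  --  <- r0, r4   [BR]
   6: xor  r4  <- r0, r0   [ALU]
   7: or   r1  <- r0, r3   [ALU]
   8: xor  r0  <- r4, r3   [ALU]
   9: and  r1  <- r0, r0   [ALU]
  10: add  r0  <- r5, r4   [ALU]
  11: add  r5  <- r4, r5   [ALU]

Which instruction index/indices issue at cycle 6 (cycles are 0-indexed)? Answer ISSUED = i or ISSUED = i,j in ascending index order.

ISSUED = 9,10

c0: i0&i1 add.ALU+or.ALU  dual
c1: i2 or.ALU  RAW r4
c2: i3 bne.BR  no-port BR/MUL
c3: i4 mul.MUL  no-port MUL/BR
c4: i5&i6 blt.BR+xor.ALU  dual
c5: i7&i8 or.ALU+xor.ALU  dual
c6: i9&i10 and.ALU+add.ALU  dual
c7: i11 add.ALU  tail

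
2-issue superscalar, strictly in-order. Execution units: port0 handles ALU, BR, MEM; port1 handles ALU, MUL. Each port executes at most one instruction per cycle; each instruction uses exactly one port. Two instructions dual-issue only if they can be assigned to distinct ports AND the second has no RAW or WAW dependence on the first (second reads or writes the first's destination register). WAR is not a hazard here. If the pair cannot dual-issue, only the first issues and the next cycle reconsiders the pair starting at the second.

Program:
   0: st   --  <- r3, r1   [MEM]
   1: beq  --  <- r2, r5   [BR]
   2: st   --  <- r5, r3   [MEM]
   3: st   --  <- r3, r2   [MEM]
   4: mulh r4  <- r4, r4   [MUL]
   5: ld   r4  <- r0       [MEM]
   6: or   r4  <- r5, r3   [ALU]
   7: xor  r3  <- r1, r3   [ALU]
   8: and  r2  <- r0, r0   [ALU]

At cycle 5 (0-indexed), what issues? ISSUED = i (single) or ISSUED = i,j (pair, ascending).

ISSUED = 6,7

  cy0 -> i0 (st) no-port MEM/BR
  cy1 -> i1 (beq) no-port BR/MEM
  cy2 -> i2 (st) no-port MEM/MEM
  cy3 -> i3&i4 (st;mulh) dual
  cy4 -> i5 (ld) WAW r4
  cy5 -> i6&i7 (or;xor) dual
  cy6 -> i8 (and) tail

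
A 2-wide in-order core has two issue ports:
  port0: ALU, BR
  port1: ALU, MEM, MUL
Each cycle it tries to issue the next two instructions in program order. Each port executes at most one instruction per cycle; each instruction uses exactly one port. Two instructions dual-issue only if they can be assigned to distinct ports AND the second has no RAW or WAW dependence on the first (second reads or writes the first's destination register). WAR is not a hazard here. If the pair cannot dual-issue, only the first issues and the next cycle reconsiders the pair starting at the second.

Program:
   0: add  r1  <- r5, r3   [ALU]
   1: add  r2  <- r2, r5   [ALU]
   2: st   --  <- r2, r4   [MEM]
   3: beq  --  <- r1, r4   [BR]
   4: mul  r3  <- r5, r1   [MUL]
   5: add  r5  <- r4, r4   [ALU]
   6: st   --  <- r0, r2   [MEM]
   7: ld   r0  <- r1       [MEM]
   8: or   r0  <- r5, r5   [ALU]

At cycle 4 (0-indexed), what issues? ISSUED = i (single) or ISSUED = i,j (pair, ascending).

#0 head=0: add.ALU+add.ALU i0/i1 dual
#1 head=2: st.MEM+beq.BR i2/i3 dual
#2 head=4: mul.MUL+add.ALU i4/i5 dual
#3 head=6: st.MEM i6 no-port MEM/MEM
#4 head=7: ld.MEM i7 WAW r0
#5 head=8: or.ALU i8 tail

ISSUED = 7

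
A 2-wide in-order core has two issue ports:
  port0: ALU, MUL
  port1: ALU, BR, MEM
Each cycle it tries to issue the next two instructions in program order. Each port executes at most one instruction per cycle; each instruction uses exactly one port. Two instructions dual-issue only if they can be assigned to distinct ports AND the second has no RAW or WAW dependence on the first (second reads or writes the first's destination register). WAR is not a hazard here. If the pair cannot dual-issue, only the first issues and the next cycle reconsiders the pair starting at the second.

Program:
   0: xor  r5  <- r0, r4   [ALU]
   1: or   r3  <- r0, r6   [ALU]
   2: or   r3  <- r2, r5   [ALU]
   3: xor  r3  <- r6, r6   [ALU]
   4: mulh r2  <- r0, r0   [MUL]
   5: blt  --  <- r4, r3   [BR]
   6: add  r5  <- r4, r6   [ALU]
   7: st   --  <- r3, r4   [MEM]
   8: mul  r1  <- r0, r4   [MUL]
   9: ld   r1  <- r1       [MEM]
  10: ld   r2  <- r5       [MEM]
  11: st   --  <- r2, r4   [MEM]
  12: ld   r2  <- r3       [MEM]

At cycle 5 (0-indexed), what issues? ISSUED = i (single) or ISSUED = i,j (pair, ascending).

ISSUED = 9

c0: i0+i1 xor;or  dual
c1: i2 or  WAW r3
c2: i3+i4 xor;mulh  dual
c3: i5+i6 blt;add  dual
c4: i7+i8 st;mul  dual
c5: i9 ld  no-port MEM/MEM
c6: i10 ld  no-port MEM/MEM
c7: i11 st  no-port MEM/MEM
c8: i12 ld  tail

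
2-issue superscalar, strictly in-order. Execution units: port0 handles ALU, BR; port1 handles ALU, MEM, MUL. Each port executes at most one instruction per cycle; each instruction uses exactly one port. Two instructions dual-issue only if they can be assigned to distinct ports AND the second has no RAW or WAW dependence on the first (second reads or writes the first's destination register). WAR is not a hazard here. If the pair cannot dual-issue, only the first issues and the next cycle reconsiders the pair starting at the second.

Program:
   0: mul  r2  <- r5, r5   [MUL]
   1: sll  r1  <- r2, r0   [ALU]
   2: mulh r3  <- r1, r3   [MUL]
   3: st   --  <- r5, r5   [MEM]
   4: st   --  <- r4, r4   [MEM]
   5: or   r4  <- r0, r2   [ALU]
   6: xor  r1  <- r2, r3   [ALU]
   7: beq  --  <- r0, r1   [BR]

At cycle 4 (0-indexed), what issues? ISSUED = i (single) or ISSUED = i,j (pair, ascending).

ISSUED = 4,5

  cy0 -> i0 (mul.MUL) RAW r2
  cy1 -> i1 (sll.ALU) RAW r1
  cy2 -> i2 (mulh.MUL) no-port MUL/MEM
  cy3 -> i3 (st.MEM) no-port MEM/MEM
  cy4 -> i4/i5 (st.MEM or.ALU) pair
  cy5 -> i6 (xor.ALU) RAW r1
  cy6 -> i7 (beq.BR) tail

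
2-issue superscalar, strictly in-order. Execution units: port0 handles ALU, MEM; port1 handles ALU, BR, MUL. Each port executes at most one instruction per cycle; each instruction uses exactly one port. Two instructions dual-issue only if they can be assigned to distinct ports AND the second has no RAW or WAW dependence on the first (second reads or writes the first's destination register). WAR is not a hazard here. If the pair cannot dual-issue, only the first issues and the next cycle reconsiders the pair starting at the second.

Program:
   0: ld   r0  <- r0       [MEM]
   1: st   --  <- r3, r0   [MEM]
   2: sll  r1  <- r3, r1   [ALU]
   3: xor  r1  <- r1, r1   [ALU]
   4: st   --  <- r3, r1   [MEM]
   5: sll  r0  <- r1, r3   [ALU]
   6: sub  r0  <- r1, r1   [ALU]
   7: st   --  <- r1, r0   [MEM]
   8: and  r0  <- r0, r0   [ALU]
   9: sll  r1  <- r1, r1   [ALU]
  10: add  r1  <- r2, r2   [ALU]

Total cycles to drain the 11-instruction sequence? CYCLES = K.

CYCLES = 8

[0] i0  ld  -- no-port MEM/MEM
[1] i1&i2  st+sll  -- 2-wide
[2] i3  xor  -- RAW r1
[3] i4&i5  st+sll  -- 2-wide
[4] i6  sub  -- RAW r0
[5] i7&i8  st+and  -- 2-wide
[6] i9  sll  -- WAW r1
[7] i10  add  -- tail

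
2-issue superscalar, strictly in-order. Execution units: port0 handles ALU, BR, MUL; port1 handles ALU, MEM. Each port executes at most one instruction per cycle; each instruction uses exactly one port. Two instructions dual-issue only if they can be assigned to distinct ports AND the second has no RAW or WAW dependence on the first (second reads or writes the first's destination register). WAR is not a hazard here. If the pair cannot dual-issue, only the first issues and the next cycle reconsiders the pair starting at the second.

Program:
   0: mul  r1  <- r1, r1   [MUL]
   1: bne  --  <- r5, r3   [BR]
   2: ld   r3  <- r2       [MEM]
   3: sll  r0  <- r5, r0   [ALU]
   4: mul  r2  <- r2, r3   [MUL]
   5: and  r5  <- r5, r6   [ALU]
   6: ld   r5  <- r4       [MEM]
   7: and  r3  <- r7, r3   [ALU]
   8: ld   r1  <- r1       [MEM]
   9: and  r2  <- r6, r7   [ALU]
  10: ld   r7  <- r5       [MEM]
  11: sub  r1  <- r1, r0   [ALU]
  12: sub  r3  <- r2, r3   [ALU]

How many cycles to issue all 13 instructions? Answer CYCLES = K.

c0: i0 mul.MUL  no-port MUL/BR
c1: i1&i2 bne.BR+ld.MEM  dual
c2: i3&i4 sll.ALU+mul.MUL  dual
c3: i5 and.ALU  WAW r5
c4: i6&i7 ld.MEM+and.ALU  dual
c5: i8&i9 ld.MEM+and.ALU  dual
c6: i10&i11 ld.MEM+sub.ALU  dual
c7: i12 sub.ALU  tail

CYCLES = 8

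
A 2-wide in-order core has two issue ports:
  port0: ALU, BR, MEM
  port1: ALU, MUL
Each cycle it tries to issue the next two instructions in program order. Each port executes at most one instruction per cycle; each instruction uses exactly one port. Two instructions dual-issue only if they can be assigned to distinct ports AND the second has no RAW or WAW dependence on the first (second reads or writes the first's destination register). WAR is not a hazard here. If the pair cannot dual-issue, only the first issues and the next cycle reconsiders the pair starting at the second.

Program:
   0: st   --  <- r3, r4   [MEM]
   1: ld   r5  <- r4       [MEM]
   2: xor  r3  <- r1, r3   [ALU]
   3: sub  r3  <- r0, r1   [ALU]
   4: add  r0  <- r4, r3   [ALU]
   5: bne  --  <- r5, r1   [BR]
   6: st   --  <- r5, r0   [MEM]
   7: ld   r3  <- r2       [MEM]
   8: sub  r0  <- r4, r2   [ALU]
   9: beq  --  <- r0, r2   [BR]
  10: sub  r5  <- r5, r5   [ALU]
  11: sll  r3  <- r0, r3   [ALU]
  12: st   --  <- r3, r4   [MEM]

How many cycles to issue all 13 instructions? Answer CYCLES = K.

#0 head=0: st.MEM i0 no-port MEM/MEM
#1 head=1: ld.MEM+xor.ALU i1/i2 dual
#2 head=3: sub.ALU i3 RAW r3
#3 head=4: add.ALU+bne.BR i4/i5 dual
#4 head=6: st.MEM i6 no-port MEM/MEM
#5 head=7: ld.MEM+sub.ALU i7/i8 dual
#6 head=9: beq.BR+sub.ALU i9/i10 dual
#7 head=11: sll.ALU i11 RAW r3
#8 head=12: st.MEM i12 tail

CYCLES = 9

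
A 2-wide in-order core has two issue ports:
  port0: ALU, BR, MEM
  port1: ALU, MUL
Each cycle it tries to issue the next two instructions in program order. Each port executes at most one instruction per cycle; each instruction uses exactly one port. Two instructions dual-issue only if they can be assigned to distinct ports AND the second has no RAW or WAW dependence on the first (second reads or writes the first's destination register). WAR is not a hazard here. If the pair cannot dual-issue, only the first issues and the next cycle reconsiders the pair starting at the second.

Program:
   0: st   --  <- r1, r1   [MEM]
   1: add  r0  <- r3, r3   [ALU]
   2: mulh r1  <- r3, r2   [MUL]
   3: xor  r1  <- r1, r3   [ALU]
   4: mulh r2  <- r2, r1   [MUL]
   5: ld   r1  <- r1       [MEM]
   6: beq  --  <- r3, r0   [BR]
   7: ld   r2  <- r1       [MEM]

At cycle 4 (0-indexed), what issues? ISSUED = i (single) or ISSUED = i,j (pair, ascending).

#0 head=0: st/add i0,i1 pair
#1 head=2: mulh i2 RAW+WAW r1
#2 head=3: xor i3 RAW r1
#3 head=4: mulh/ld i4,i5 pair
#4 head=6: beq i6 no-port BR/MEM
#5 head=7: ld i7 tail

ISSUED = 6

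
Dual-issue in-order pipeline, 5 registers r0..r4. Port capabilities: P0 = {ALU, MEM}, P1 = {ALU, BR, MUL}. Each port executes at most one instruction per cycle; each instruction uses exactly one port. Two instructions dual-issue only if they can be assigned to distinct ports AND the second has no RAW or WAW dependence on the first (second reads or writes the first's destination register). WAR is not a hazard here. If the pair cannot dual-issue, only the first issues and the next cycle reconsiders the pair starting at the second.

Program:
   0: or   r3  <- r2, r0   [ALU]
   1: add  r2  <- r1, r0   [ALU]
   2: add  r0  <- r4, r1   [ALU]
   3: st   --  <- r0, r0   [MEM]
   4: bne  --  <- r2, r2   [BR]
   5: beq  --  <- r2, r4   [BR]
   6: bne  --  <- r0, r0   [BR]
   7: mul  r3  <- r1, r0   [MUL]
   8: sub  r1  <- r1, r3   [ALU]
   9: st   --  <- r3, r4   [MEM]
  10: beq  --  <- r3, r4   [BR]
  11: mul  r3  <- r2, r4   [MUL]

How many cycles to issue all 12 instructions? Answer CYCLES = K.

CYCLES = 9

[0] i0+i1  or+add  -- 2-wide
[1] i2  add  -- RAW r0
[2] i3+i4  st+bne  -- 2-wide
[3] i5  beq  -- no-port BR/BR
[4] i6  bne  -- no-port BR/MUL
[5] i7  mul  -- RAW r3
[6] i8+i9  sub+st  -- 2-wide
[7] i10  beq  -- no-port BR/MUL
[8] i11  mul  -- tail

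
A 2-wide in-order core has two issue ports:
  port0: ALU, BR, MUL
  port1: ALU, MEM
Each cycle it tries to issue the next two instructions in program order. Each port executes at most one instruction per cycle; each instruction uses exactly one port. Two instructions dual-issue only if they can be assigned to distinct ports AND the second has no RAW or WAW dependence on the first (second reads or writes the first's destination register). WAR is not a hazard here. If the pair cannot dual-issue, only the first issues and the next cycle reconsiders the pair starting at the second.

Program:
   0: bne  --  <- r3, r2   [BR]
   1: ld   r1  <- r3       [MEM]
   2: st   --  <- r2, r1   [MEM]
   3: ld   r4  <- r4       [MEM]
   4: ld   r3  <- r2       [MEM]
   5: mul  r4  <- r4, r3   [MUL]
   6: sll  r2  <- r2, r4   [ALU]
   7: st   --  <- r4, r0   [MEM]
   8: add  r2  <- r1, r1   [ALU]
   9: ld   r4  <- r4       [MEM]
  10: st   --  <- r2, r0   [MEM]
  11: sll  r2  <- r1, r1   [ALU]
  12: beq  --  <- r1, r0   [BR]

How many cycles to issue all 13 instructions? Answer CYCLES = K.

CYCLES = 9

  cy0 -> i0,i1 (bne.BR/ld.MEM) pair
  cy1 -> i2 (st.MEM) no-port MEM/MEM
  cy2 -> i3 (ld.MEM) no-port MEM/MEM
  cy3 -> i4 (ld.MEM) RAW r3
  cy4 -> i5 (mul.MUL) RAW r4
  cy5 -> i6,i7 (sll.ALU/st.MEM) pair
  cy6 -> i8,i9 (add.ALU/ld.MEM) pair
  cy7 -> i10,i11 (st.MEM/sll.ALU) pair
  cy8 -> i12 (beq.BR) tail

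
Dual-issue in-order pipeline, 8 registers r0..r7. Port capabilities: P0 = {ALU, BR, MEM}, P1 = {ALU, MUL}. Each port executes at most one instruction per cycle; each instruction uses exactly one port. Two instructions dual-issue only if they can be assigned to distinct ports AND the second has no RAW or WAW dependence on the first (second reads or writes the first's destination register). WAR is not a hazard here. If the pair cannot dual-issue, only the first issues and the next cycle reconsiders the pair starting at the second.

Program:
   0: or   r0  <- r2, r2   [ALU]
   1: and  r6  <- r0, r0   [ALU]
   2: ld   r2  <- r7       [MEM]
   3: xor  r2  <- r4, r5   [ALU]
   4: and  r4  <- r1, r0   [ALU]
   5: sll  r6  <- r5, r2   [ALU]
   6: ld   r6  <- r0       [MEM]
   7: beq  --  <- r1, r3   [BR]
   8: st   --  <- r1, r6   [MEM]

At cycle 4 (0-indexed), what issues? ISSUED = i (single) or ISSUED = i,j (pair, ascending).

t=0 i0:or.ALU ; RAW r0
t=1 i1/i2:and.ALU/ld.MEM ; dual
t=2 i3/i4:xor.ALU/and.ALU ; dual
t=3 i5:sll.ALU ; WAW r6
t=4 i6:ld.MEM ; no-port MEM/BR
t=5 i7:beq.BR ; no-port BR/MEM
t=6 i8:st.MEM ; tail

ISSUED = 6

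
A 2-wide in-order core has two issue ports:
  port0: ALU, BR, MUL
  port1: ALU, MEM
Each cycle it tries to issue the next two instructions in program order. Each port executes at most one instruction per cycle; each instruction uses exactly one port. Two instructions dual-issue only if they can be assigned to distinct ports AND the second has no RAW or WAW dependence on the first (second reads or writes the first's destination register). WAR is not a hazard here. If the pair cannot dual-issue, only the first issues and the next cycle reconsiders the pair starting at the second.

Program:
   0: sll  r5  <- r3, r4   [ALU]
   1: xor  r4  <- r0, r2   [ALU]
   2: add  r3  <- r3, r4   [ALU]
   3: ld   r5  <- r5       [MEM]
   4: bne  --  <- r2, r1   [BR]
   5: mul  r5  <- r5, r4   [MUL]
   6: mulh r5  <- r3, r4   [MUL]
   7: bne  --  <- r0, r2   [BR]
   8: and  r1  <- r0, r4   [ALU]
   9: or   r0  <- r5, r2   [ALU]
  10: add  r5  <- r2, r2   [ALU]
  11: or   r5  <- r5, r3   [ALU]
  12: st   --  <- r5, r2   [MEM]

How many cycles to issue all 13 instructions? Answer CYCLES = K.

#0 head=0: sll;xor i0/i1 2-wide
#1 head=2: add;ld i2/i3 2-wide
#2 head=4: bne i4 no-port BR/MUL
#3 head=5: mul i5 no-port MUL/MUL
#4 head=6: mulh i6 no-port MUL/BR
#5 head=7: bne;and i7/i8 2-wide
#6 head=9: or;add i9/i10 2-wide
#7 head=11: or i11 RAW r5
#8 head=12: st i12 tail

CYCLES = 9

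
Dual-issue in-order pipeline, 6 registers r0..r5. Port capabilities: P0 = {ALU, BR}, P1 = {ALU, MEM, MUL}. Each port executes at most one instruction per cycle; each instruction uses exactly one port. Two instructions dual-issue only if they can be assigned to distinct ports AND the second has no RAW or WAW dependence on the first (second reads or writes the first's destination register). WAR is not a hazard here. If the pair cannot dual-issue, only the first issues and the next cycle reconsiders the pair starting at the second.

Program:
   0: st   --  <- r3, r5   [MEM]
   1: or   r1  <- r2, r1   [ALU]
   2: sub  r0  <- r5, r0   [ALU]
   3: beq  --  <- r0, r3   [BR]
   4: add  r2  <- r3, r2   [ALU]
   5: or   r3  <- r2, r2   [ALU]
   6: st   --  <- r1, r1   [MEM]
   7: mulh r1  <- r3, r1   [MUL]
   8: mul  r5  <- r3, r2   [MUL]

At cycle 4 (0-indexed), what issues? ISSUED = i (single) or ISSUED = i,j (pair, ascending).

ISSUED = 7

t=0 i0/i1:st+or ; pair
t=1 i2:sub ; RAW r0
t=2 i3/i4:beq+add ; pair
t=3 i5/i6:or+st ; pair
t=4 i7:mulh ; no-port MUL/MUL
t=5 i8:mul ; tail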